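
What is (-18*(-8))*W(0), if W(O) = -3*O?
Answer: 0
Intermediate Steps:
(-18*(-8))*W(0) = (-18*(-8))*(-3*0) = 144*0 = 0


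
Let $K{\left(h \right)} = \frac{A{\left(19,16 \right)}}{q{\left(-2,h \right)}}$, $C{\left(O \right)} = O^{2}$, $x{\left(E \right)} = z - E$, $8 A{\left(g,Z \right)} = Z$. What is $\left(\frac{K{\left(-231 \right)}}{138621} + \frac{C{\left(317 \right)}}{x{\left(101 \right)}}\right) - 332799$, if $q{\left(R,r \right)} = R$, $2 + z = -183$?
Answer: $- \frac{13207947917149}{39645606} \approx -3.3315 \cdot 10^{5}$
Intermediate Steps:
$z = -185$ ($z = -2 - 183 = -185$)
$A{\left(g,Z \right)} = \frac{Z}{8}$
$x{\left(E \right)} = -185 - E$
$K{\left(h \right)} = -1$ ($K{\left(h \right)} = \frac{\frac{1}{8} \cdot 16}{-2} = 2 \left(- \frac{1}{2}\right) = -1$)
$\left(\frac{K{\left(-231 \right)}}{138621} + \frac{C{\left(317 \right)}}{x{\left(101 \right)}}\right) - 332799 = \left(- \frac{1}{138621} + \frac{317^{2}}{-185 - 101}\right) - 332799 = \left(\left(-1\right) \frac{1}{138621} + \frac{100489}{-185 - 101}\right) - 332799 = \left(- \frac{1}{138621} + \frac{100489}{-286}\right) - 332799 = \left(- \frac{1}{138621} + 100489 \left(- \frac{1}{286}\right)\right) - 332799 = \left(- \frac{1}{138621} - \frac{100489}{286}\right) - 332799 = - \frac{13929885955}{39645606} - 332799 = - \frac{13207947917149}{39645606}$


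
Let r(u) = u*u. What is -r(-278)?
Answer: -77284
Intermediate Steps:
r(u) = u²
-r(-278) = -1*(-278)² = -1*77284 = -77284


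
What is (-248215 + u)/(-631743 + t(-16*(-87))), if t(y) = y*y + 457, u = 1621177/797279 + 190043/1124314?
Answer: -222495951556442715/1171026711891363068 ≈ -0.19000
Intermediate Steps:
u = 1974229290575/896391941606 (u = 1621177*(1/797279) + 190043*(1/1124314) = 1621177/797279 + 190043/1124314 = 1974229290575/896391941606 ≈ 2.2024)
t(y) = 457 + y**2 (t(y) = y**2 + 457 = 457 + y**2)
(-248215 + u)/(-631743 + t(-16*(-87))) = (-248215 + 1974229290575/896391941606)/(-631743 + (457 + (-16*(-87))**2)) = -222495951556442715/(896391941606*(-631743 + (457 + 1392**2))) = -222495951556442715/(896391941606*(-631743 + (457 + 1937664))) = -222495951556442715/(896391941606*(-631743 + 1938121)) = -222495951556442715/896391941606/1306378 = -222495951556442715/896391941606*1/1306378 = -222495951556442715/1171026711891363068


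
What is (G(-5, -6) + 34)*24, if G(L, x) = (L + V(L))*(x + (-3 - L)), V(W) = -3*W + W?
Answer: 336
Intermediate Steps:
V(W) = -2*W
G(L, x) = -L*(-3 + x - L) (G(L, x) = (L - 2*L)*(x + (-3 - L)) = (-L)*(-3 + x - L) = -L*(-3 + x - L))
(G(-5, -6) + 34)*24 = (-5*(3 - 5 - 1*(-6)) + 34)*24 = (-5*(3 - 5 + 6) + 34)*24 = (-5*4 + 34)*24 = (-20 + 34)*24 = 14*24 = 336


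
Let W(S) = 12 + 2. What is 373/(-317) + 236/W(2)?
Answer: 34795/2219 ≈ 15.680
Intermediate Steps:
W(S) = 14
373/(-317) + 236/W(2) = 373/(-317) + 236/14 = 373*(-1/317) + 236*(1/14) = -373/317 + 118/7 = 34795/2219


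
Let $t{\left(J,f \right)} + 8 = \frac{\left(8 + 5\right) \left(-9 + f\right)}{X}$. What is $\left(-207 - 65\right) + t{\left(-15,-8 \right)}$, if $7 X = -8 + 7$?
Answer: $1267$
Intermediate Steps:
$X = - \frac{1}{7}$ ($X = \frac{-8 + 7}{7} = \frac{1}{7} \left(-1\right) = - \frac{1}{7} \approx -0.14286$)
$t{\left(J,f \right)} = 811 - 91 f$ ($t{\left(J,f \right)} = -8 + \frac{\left(8 + 5\right) \left(-9 + f\right)}{- \frac{1}{7}} = -8 + 13 \left(-9 + f\right) \left(-7\right) = -8 + \left(-117 + 13 f\right) \left(-7\right) = -8 - \left(-819 + 91 f\right) = 811 - 91 f$)
$\left(-207 - 65\right) + t{\left(-15,-8 \right)} = \left(-207 - 65\right) + \left(811 - -728\right) = -272 + \left(811 + 728\right) = -272 + 1539 = 1267$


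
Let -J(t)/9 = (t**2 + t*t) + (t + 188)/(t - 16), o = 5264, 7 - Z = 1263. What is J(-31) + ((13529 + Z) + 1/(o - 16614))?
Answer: -2664548747/533450 ≈ -4994.9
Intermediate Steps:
Z = -1256 (Z = 7 - 1*1263 = 7 - 1263 = -1256)
J(t) = -18*t**2 - 9*(188 + t)/(-16 + t) (J(t) = -9*((t**2 + t*t) + (t + 188)/(t - 16)) = -9*((t**2 + t**2) + (188 + t)/(-16 + t)) = -9*(2*t**2 + (188 + t)/(-16 + t)) = -18*t**2 - 9*(188 + t)/(-16 + t))
J(-31) + ((13529 + Z) + 1/(o - 16614)) = 9*(-188 - 1*(-31) - 2*(-31)**3 + 32*(-31)**2)/(-16 - 31) + ((13529 - 1256) + 1/(5264 - 16614)) = 9*(-188 + 31 - 2*(-29791) + 32*961)/(-47) + (12273 + 1/(-11350)) = 9*(-1/47)*(-188 + 31 + 59582 + 30752) + (12273 - 1/11350) = 9*(-1/47)*90177 + 139298549/11350 = -811593/47 + 139298549/11350 = -2664548747/533450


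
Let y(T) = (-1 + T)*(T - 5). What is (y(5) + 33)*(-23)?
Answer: -759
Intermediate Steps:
y(T) = (-1 + T)*(-5 + T)
(y(5) + 33)*(-23) = ((5 + 5² - 6*5) + 33)*(-23) = ((5 + 25 - 30) + 33)*(-23) = (0 + 33)*(-23) = 33*(-23) = -759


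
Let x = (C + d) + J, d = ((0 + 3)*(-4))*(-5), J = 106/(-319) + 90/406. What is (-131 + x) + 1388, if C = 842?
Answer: 4820800/2233 ≈ 2158.9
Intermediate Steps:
J = -247/2233 (J = 106*(-1/319) + 90*(1/406) = -106/319 + 45/203 = -247/2233 ≈ -0.11061)
d = 60 (d = (3*(-4))*(-5) = -12*(-5) = 60)
x = 2013919/2233 (x = (842 + 60) - 247/2233 = 902 - 247/2233 = 2013919/2233 ≈ 901.89)
(-131 + x) + 1388 = (-131 + 2013919/2233) + 1388 = 1721396/2233 + 1388 = 4820800/2233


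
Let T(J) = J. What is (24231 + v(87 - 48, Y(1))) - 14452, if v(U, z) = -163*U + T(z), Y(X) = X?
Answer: 3423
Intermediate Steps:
v(U, z) = z - 163*U (v(U, z) = -163*U + z = z - 163*U)
(24231 + v(87 - 48, Y(1))) - 14452 = (24231 + (1 - 163*(87 - 48))) - 14452 = (24231 + (1 - 163*39)) - 14452 = (24231 + (1 - 6357)) - 14452 = (24231 - 6356) - 14452 = 17875 - 14452 = 3423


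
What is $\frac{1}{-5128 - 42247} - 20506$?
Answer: $- \frac{971471751}{47375} \approx -20506.0$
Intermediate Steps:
$\frac{1}{-5128 - 42247} - 20506 = \frac{1}{-47375} - 20506 = - \frac{1}{47375} - 20506 = - \frac{971471751}{47375}$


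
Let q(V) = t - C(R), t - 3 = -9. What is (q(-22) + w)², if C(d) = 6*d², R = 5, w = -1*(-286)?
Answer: 16900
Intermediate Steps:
w = 286
t = -6 (t = 3 - 9 = -6)
q(V) = -156 (q(V) = -6 - 6*5² = -6 - 6*25 = -6 - 1*150 = -6 - 150 = -156)
(q(-22) + w)² = (-156 + 286)² = 130² = 16900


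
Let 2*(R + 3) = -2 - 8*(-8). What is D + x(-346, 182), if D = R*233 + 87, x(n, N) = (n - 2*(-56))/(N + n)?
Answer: 542219/82 ≈ 6612.4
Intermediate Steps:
R = 28 (R = -3 + (-2 - 8*(-8))/2 = -3 + (-2 + 64)/2 = -3 + (½)*62 = -3 + 31 = 28)
x(n, N) = (112 + n)/(N + n) (x(n, N) = (n + 112)/(N + n) = (112 + n)/(N + n))
D = 6611 (D = 28*233 + 87 = 6524 + 87 = 6611)
D + x(-346, 182) = 6611 + (112 - 346)/(182 - 346) = 6611 - 234/(-164) = 6611 - 1/164*(-234) = 6611 + 117/82 = 542219/82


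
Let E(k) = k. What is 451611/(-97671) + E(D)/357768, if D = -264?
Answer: -2244413186/485327199 ≈ -4.6245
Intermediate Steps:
451611/(-97671) + E(D)/357768 = 451611/(-97671) - 264/357768 = 451611*(-1/97671) - 264*1/357768 = -150537/32557 - 11/14907 = -2244413186/485327199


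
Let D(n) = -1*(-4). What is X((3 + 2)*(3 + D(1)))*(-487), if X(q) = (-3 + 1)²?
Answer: -1948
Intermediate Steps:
D(n) = 4
X(q) = 4 (X(q) = (-2)² = 4)
X((3 + 2)*(3 + D(1)))*(-487) = 4*(-487) = -1948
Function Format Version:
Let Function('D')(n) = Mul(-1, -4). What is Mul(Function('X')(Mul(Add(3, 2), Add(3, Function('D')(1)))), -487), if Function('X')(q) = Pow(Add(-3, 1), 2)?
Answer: -1948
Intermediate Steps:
Function('D')(n) = 4
Function('X')(q) = 4 (Function('X')(q) = Pow(-2, 2) = 4)
Mul(Function('X')(Mul(Add(3, 2), Add(3, Function('D')(1)))), -487) = Mul(4, -487) = -1948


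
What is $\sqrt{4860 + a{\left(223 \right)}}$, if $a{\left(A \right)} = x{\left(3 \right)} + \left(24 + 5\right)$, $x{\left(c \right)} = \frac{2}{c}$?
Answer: $\frac{\sqrt{44007}}{3} \approx 69.926$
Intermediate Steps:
$a{\left(A \right)} = \frac{89}{3}$ ($a{\left(A \right)} = \frac{2}{3} + \left(24 + 5\right) = 2 \cdot \frac{1}{3} + 29 = \frac{2}{3} + 29 = \frac{89}{3}$)
$\sqrt{4860 + a{\left(223 \right)}} = \sqrt{4860 + \frac{89}{3}} = \sqrt{\frac{14669}{3}} = \frac{\sqrt{44007}}{3}$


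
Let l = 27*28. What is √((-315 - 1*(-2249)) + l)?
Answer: √2690 ≈ 51.865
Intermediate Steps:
l = 756
√((-315 - 1*(-2249)) + l) = √((-315 - 1*(-2249)) + 756) = √((-315 + 2249) + 756) = √(1934 + 756) = √2690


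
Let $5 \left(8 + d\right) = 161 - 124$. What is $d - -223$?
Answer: $\frac{1112}{5} \approx 222.4$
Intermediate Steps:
$d = - \frac{3}{5}$ ($d = -8 + \frac{161 - 124}{5} = -8 + \frac{1}{5} \cdot 37 = -8 + \frac{37}{5} = - \frac{3}{5} \approx -0.6$)
$d - -223 = - \frac{3}{5} - -223 = - \frac{3}{5} + 223 = \frac{1112}{5}$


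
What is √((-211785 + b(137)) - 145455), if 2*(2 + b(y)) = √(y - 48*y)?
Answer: √(-1428968 + 2*I*√6439)/2 ≈ 0.033564 + 597.7*I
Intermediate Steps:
b(y) = -2 + √47*√(-y)/2 (b(y) = -2 + √(y - 48*y)/2 = -2 + √(-47*y)/2 = -2 + (√47*√(-y))/2 = -2 + √47*√(-y)/2)
√((-211785 + b(137)) - 145455) = √((-211785 + (-2 + √47*√(-1*137)/2)) - 145455) = √((-211785 + (-2 + √47*√(-137)/2)) - 145455) = √((-211785 + (-2 + √47*(I*√137)/2)) - 145455) = √((-211785 + (-2 + I*√6439/2)) - 145455) = √((-211787 + I*√6439/2) - 145455) = √(-357242 + I*√6439/2)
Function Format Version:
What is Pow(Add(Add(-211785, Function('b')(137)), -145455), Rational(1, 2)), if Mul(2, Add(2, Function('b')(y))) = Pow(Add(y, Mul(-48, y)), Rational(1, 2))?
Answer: Mul(Rational(1, 2), Pow(Add(-1428968, Mul(2, I, Pow(6439, Rational(1, 2)))), Rational(1, 2))) ≈ Add(0.033564, Mul(597.70, I))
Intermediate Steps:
Function('b')(y) = Add(-2, Mul(Rational(1, 2), Pow(47, Rational(1, 2)), Pow(Mul(-1, y), Rational(1, 2)))) (Function('b')(y) = Add(-2, Mul(Rational(1, 2), Pow(Add(y, Mul(-48, y)), Rational(1, 2)))) = Add(-2, Mul(Rational(1, 2), Pow(Mul(-47, y), Rational(1, 2)))) = Add(-2, Mul(Rational(1, 2), Mul(Pow(47, Rational(1, 2)), Pow(Mul(-1, y), Rational(1, 2))))) = Add(-2, Mul(Rational(1, 2), Pow(47, Rational(1, 2)), Pow(Mul(-1, y), Rational(1, 2)))))
Pow(Add(Add(-211785, Function('b')(137)), -145455), Rational(1, 2)) = Pow(Add(Add(-211785, Add(-2, Mul(Rational(1, 2), Pow(47, Rational(1, 2)), Pow(Mul(-1, 137), Rational(1, 2))))), -145455), Rational(1, 2)) = Pow(Add(Add(-211785, Add(-2, Mul(Rational(1, 2), Pow(47, Rational(1, 2)), Pow(-137, Rational(1, 2))))), -145455), Rational(1, 2)) = Pow(Add(Add(-211785, Add(-2, Mul(Rational(1, 2), Pow(47, Rational(1, 2)), Mul(I, Pow(137, Rational(1, 2)))))), -145455), Rational(1, 2)) = Pow(Add(Add(-211785, Add(-2, Mul(Rational(1, 2), I, Pow(6439, Rational(1, 2))))), -145455), Rational(1, 2)) = Pow(Add(Add(-211787, Mul(Rational(1, 2), I, Pow(6439, Rational(1, 2)))), -145455), Rational(1, 2)) = Pow(Add(-357242, Mul(Rational(1, 2), I, Pow(6439, Rational(1, 2)))), Rational(1, 2))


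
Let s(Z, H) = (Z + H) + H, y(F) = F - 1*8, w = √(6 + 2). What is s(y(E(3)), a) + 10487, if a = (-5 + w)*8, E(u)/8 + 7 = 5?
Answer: 10383 + 32*√2 ≈ 10428.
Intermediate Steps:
E(u) = -16 (E(u) = -56 + 8*5 = -56 + 40 = -16)
w = 2*√2 (w = √8 = 2*√2 ≈ 2.8284)
y(F) = -8 + F (y(F) = F - 8 = -8 + F)
a = -40 + 16*√2 (a = (-5 + 2*√2)*8 = -40 + 16*√2 ≈ -17.373)
s(Z, H) = Z + 2*H (s(Z, H) = (H + Z) + H = Z + 2*H)
s(y(E(3)), a) + 10487 = ((-8 - 16) + 2*(-40 + 16*√2)) + 10487 = (-24 + (-80 + 32*√2)) + 10487 = (-104 + 32*√2) + 10487 = 10383 + 32*√2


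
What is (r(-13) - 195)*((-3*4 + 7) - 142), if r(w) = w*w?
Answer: 3822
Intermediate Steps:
r(w) = w²
(r(-13) - 195)*((-3*4 + 7) - 142) = ((-13)² - 195)*((-3*4 + 7) - 142) = (169 - 195)*((-12 + 7) - 142) = -26*(-5 - 142) = -26*(-147) = 3822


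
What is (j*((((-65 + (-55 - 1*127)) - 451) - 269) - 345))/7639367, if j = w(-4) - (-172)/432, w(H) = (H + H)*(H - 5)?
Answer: -2564632/206262909 ≈ -0.012434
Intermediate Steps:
w(H) = 2*H*(-5 + H) (w(H) = (2*H)*(-5 + H) = 2*H*(-5 + H))
j = 7819/108 (j = 2*(-4)*(-5 - 4) - (-172)/432 = 2*(-4)*(-9) - (-172)/432 = 72 - 1*(-43/108) = 72 + 43/108 = 7819/108 ≈ 72.398)
(j*((((-65 + (-55 - 1*127)) - 451) - 269) - 345))/7639367 = (7819*((((-65 + (-55 - 1*127)) - 451) - 269) - 345)/108)/7639367 = (7819*((((-65 + (-55 - 127)) - 451) - 269) - 345)/108)*(1/7639367) = (7819*((((-65 - 182) - 451) - 269) - 345)/108)*(1/7639367) = (7819*(((-247 - 451) - 269) - 345)/108)*(1/7639367) = (7819*((-698 - 269) - 345)/108)*(1/7639367) = (7819*(-967 - 345)/108)*(1/7639367) = ((7819/108)*(-1312))*(1/7639367) = -2564632/27*1/7639367 = -2564632/206262909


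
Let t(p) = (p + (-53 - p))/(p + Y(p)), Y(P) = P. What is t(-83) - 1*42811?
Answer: -7106573/166 ≈ -42811.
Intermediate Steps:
t(p) = -53/(2*p) (t(p) = (p + (-53 - p))/(p + p) = -53*1/(2*p) = -53/(2*p))
t(-83) - 1*42811 = -53/2/(-83) - 1*42811 = -53/2*(-1/83) - 42811 = 53/166 - 42811 = -7106573/166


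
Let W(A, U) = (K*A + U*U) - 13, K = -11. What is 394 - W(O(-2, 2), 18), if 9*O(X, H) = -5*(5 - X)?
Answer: 362/9 ≈ 40.222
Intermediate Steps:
O(X, H) = -25/9 + 5*X/9 (O(X, H) = (-5*(5 - X))/9 = (-25 + 5*X)/9 = -25/9 + 5*X/9)
W(A, U) = -13 + U² - 11*A (W(A, U) = (-11*A + U*U) - 13 = (-11*A + U²) - 13 = (U² - 11*A) - 13 = -13 + U² - 11*A)
394 - W(O(-2, 2), 18) = 394 - (-13 + 18² - 11*(-25/9 + (5/9)*(-2))) = 394 - (-13 + 324 - 11*(-25/9 - 10/9)) = 394 - (-13 + 324 - 11*(-35/9)) = 394 - (-13 + 324 + 385/9) = 394 - 1*3184/9 = 394 - 3184/9 = 362/9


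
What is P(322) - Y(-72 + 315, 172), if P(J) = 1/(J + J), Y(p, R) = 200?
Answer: -128799/644 ≈ -200.00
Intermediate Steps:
P(J) = 1/(2*J)
P(322) - Y(-72 + 315, 172) = (1/2)/322 - 1*200 = (1/2)*(1/322) - 200 = 1/644 - 200 = -128799/644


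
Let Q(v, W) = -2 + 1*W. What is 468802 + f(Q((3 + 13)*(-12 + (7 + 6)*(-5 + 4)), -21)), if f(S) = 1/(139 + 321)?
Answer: 215648921/460 ≈ 4.6880e+5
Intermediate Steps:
Q(v, W) = -2 + W
f(S) = 1/460
468802 + f(Q((3 + 13)*(-12 + (7 + 6)*(-5 + 4)), -21)) = 468802 + 1/460 = 215648921/460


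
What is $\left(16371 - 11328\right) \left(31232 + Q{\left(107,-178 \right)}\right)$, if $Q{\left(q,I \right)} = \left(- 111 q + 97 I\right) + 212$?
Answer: $11603943$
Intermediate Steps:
$Q{\left(q,I \right)} = 212 - 111 q + 97 I$
$\left(16371 - 11328\right) \left(31232 + Q{\left(107,-178 \right)}\right) = \left(16371 - 11328\right) \left(31232 + \left(212 - 11877 + 97 \left(-178\right)\right)\right) = 5043 \left(31232 - 28931\right) = 5043 \cdot 2301 = 11603943$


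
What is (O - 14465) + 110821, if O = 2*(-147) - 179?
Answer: 95883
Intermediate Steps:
O = -473 (O = -294 - 179 = -473)
(O - 14465) + 110821 = (-473 - 14465) + 110821 = -14938 + 110821 = 95883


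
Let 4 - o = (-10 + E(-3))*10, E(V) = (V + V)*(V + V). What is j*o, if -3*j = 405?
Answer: 34560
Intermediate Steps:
E(V) = 4*V**2 (E(V) = (2*V)*(2*V) = 4*V**2)
j = -135 (j = -1/3*405 = -135)
o = -256 (o = 4 - (-10 + 4*(-3)**2)*10 = 4 - (-10 + 4*9)*10 = 4 - (-10 + 36)*10 = 4 - 26*10 = 4 - 1*260 = 4 - 260 = -256)
j*o = -135*(-256) = 34560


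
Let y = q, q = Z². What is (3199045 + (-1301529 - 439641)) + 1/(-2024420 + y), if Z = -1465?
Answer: 177576464376/121805 ≈ 1.4579e+6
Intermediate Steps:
q = 2146225 (q = (-1465)² = 2146225)
y = 2146225
(3199045 + (-1301529 - 439641)) + 1/(-2024420 + y) = (3199045 + (-1301529 - 439641)) + 1/(-2024420 + 2146225) = (3199045 - 1741170) + 1/121805 = 1457875 + 1/121805 = 177576464376/121805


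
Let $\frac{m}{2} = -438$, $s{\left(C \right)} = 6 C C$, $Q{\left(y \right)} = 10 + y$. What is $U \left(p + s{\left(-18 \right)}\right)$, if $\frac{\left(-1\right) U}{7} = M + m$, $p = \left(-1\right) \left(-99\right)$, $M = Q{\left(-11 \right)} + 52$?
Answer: $11798325$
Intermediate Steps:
$M = 51$ ($M = \left(10 - 11\right) + 52 = -1 + 52 = 51$)
$s{\left(C \right)} = 6 C^{2}$
$m = -876$ ($m = 2 \left(-438\right) = -876$)
$p = 99$
$U = 5775$ ($U = - 7 \left(51 - 876\right) = \left(-7\right) \left(-825\right) = 5775$)
$U \left(p + s{\left(-18 \right)}\right) = 5775 \left(99 + 6 \left(-18\right)^{2}\right) = 5775 \left(99 + 6 \cdot 324\right) = 5775 \left(99 + 1944\right) = 5775 \cdot 2043 = 11798325$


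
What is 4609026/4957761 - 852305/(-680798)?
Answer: 2454446723951/1125077924426 ≈ 2.1816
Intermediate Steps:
4609026/4957761 - 852305/(-680798) = 4609026*(1/4957761) - 852305*(-1/680798) = 1536342/1652587 + 852305/680798 = 2454446723951/1125077924426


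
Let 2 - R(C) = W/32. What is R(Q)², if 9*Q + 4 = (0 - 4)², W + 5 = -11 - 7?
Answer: 7569/1024 ≈ 7.3916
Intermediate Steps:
W = -23 (W = -5 + (-11 - 7) = -5 - 18 = -23)
Q = 4/3 (Q = -4/9 + (0 - 4)²/9 = -4/9 + (⅑)*(-4)² = -4/9 + (⅑)*16 = -4/9 + 16/9 = 4/3 ≈ 1.3333)
R(C) = 87/32 (R(C) = 2 - (-23)/32 = 2 - 1*(-23/32) = 2 + 23/32 = 87/32)
R(Q)² = (87/32)² = 7569/1024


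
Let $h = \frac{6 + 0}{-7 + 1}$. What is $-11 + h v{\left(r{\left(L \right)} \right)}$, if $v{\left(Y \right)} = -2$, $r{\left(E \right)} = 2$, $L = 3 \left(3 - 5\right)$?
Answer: $-9$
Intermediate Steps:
$L = -6$ ($L = 3 \left(-2\right) = -6$)
$h = -1$ ($h = \frac{6}{-6} = 6 \left(- \frac{1}{6}\right) = -1$)
$-11 + h v{\left(r{\left(L \right)} \right)} = -11 - -2 = -11 + 2 = -9$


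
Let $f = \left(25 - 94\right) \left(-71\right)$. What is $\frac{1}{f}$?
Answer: $\frac{1}{4899} \approx 0.00020412$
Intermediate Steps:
$f = 4899$ ($f = \left(-69\right) \left(-71\right) = 4899$)
$\frac{1}{f} = \frac{1}{4899}$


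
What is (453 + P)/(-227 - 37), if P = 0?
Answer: -151/88 ≈ -1.7159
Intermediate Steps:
(453 + P)/(-227 - 37) = (453 + 0)/(-227 - 37) = 453/(-264) = 453*(-1/264) = -151/88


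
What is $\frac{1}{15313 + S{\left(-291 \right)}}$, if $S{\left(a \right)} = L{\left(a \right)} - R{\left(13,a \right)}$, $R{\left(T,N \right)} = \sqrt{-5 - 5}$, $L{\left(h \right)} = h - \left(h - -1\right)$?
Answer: $\frac{7656}{117228677} + \frac{i \sqrt{10}}{234457354} \approx 6.5308 \cdot 10^{-5} + 1.3488 \cdot 10^{-8} i$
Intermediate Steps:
$L{\left(h \right)} = -1$ ($L{\left(h \right)} = h - \left(h + 1\right) = h - \left(1 + h\right) = -1$)
$R{\left(T,N \right)} = i \sqrt{10}$ ($R{\left(T,N \right)} = \sqrt{-10} = i \sqrt{10}$)
$S{\left(a \right)} = -1 - i \sqrt{10}$
$\frac{1}{15313 + S{\left(-291 \right)}} = \frac{1}{15313 - \left(1 + i \sqrt{10}\right)} = \frac{1}{15312 - i \sqrt{10}}$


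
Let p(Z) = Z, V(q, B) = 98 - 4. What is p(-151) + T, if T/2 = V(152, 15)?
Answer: 37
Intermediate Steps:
V(q, B) = 94
T = 188 (T = 2*94 = 188)
p(-151) + T = -151 + 188 = 37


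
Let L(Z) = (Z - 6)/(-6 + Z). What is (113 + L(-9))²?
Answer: 12996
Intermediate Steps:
L(Z) = 1 (L(Z) = (-6 + Z)/(-6 + Z) = 1)
(113 + L(-9))² = (113 + 1)² = 114² = 12996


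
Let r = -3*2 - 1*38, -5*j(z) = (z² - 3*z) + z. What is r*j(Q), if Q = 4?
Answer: 352/5 ≈ 70.400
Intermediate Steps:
j(z) = -z²/5 + 2*z/5 (j(z) = -((z² - 3*z) + z)/5 = -(z² - 2*z)/5 = -z²/5 + 2*z/5)
r = -44 (r = -6 - 38 = -44)
r*j(Q) = -44*4*(2 - 1*4)/5 = -44*4*(2 - 4)/5 = -44*4*(-2)/5 = -44*(-8/5) = 352/5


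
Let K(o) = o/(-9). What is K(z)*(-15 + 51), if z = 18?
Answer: -72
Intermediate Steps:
K(o) = -o/9 (K(o) = o*(-⅑) = -o/9)
K(z)*(-15 + 51) = (-⅑*18)*(-15 + 51) = -2*36 = -72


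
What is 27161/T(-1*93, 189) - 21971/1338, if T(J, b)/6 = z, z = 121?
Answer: 566402/26983 ≈ 20.991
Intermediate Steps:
T(J, b) = 726 (T(J, b) = 6*121 = 726)
27161/T(-1*93, 189) - 21971/1338 = 27161/726 - 21971/1338 = 566402/26983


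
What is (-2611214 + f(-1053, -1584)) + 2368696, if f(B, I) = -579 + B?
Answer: -244150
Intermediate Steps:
(-2611214 + f(-1053, -1584)) + 2368696 = (-2611214 + (-579 - 1053)) + 2368696 = (-2611214 - 1632) + 2368696 = -2612846 + 2368696 = -244150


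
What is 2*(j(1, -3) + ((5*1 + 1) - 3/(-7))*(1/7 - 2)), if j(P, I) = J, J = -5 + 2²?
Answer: -1268/49 ≈ -25.878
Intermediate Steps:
J = -1 (J = -5 + 4 = -1)
j(P, I) = -1
2*(j(1, -3) + ((5*1 + 1) - 3/(-7))*(1/7 - 2)) = 2*(-1 + ((5*1 + 1) - 3/(-7))*(1/7 - 2)) = 2*(-1 + ((5 + 1) - 3*(-⅐))*(⅐ - 2)) = 2*(-1 + (6 + 3/7)*(-13/7)) = 2*(-1 + (45/7)*(-13/7)) = 2*(-1 - 585/49) = 2*(-634/49) = -1268/49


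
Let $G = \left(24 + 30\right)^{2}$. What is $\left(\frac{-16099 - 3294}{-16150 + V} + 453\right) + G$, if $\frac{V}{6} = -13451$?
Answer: $\frac{326327257}{96856} \approx 3369.2$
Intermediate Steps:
$V = -80706$ ($V = 6 \left(-13451\right) = -80706$)
$G = 2916$ ($G = 54^{2} = 2916$)
$\left(\frac{-16099 - 3294}{-16150 + V} + 453\right) + G = \left(\frac{-16099 - 3294}{-16150 - 80706} + 453\right) + 2916 = \left(- \frac{19393}{-96856} + 453\right) + 2916 = \left(\left(-19393\right) \left(- \frac{1}{96856}\right) + 453\right) + 2916 = \left(\frac{19393}{96856} + 453\right) + 2916 = \frac{43895161}{96856} + 2916 = \frac{326327257}{96856}$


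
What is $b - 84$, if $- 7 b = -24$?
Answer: $- \frac{564}{7} \approx -80.571$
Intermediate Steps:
$b = \frac{24}{7}$ ($b = \left(- \frac{1}{7}\right) \left(-24\right) = \frac{24}{7} \approx 3.4286$)
$b - 84 = \frac{24}{7} - 84 = - \frac{564}{7}$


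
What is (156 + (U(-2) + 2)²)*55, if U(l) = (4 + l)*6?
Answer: 19360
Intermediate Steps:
U(l) = 24 + 6*l
(156 + (U(-2) + 2)²)*55 = (156 + ((24 + 6*(-2)) + 2)²)*55 = (156 + ((24 - 12) + 2)²)*55 = (156 + (12 + 2)²)*55 = (156 + 14²)*55 = (156 + 196)*55 = 352*55 = 19360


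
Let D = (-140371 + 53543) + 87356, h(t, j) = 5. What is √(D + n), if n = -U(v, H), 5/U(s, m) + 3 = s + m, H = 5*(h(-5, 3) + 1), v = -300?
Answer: √39352677/273 ≈ 22.979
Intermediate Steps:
H = 30 (H = 5*(5 + 1) = 5*6 = 30)
U(s, m) = 5/(-3 + m + s) (U(s, m) = 5/(-3 + (s + m)) = 5/(-3 + (m + s)) = 5/(-3 + m + s))
D = 528 (D = -86828 + 87356 = 528)
n = 5/273 (n = -5/(-3 + 30 - 300) = -5/(-273) = -5*(-1)/273 = -1*(-5/273) = 5/273 ≈ 0.018315)
√(D + n) = √(528 + 5/273) = √(144149/273) = √39352677/273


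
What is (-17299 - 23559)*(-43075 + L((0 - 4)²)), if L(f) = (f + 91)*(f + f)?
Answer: 1620060558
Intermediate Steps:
L(f) = 2*f*(91 + f) (L(f) = (91 + f)*(2*f) = 2*f*(91 + f))
(-17299 - 23559)*(-43075 + L((0 - 4)²)) = (-17299 - 23559)*(-43075 + 2*(0 - 4)²*(91 + (0 - 4)²)) = -40858*(-43075 + 2*(-4)²*(91 + (-4)²)) = -40858*(-43075 + 2*16*(91 + 16)) = -40858*(-43075 + 2*16*107) = -40858*(-43075 + 3424) = -40858*(-39651) = 1620060558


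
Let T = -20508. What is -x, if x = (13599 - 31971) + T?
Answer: 38880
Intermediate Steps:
x = -38880 (x = (13599 - 31971) - 20508 = -18372 - 20508 = -38880)
-x = -1*(-38880) = 38880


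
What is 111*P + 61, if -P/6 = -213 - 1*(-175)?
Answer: 25369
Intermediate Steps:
P = 228 (P = -6*(-213 - 1*(-175)) = -6*(-213 + 175) = -6*(-38) = 228)
111*P + 61 = 111*228 + 61 = 25308 + 61 = 25369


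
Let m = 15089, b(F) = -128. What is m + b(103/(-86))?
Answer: 14961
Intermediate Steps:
m + b(103/(-86)) = 15089 - 128 = 14961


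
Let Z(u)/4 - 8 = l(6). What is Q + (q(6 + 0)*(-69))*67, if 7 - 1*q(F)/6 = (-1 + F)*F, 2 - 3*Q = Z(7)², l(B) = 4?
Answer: 1911620/3 ≈ 6.3721e+5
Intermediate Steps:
Z(u) = 48 (Z(u) = 32 + 4*4 = 32 + 16 = 48)
Q = -2302/3 (Q = ⅔ - ⅓*48² = ⅔ - ⅓*2304 = ⅔ - 768 = -2302/3 ≈ -767.33)
q(F) = 42 - 6*F*(-1 + F) (q(F) = 42 - 6*(-1 + F)*F = 42 - 6*F*(-1 + F))
Q + (q(6 + 0)*(-69))*67 = -2302/3 + ((42 - 6*(6 + 0)² + 6*(6 + 0))*(-69))*67 = -2302/3 + ((42 - 6*6² + 6*6)*(-69))*67 = -2302/3 + ((42 - 6*36 + 36)*(-69))*67 = -2302/3 + ((42 - 216 + 36)*(-69))*67 = -2302/3 - 138*(-69)*67 = -2302/3 + 9522*67 = -2302/3 + 637974 = 1911620/3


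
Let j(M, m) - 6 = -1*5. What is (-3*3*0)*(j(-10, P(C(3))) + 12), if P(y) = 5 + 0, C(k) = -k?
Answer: 0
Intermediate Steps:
P(y) = 5
j(M, m) = 1 (j(M, m) = 6 - 1*5 = 6 - 5 = 1)
(-3*3*0)*(j(-10, P(C(3))) + 12) = (-3*3*0)*(1 + 12) = -9*0*13 = 0*13 = 0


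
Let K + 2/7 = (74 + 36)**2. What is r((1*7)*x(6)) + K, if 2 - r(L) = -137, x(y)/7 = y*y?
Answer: 85671/7 ≈ 12239.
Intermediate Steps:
x(y) = 7*y**2 (x(y) = 7*(y*y) = 7*y**2)
r(L) = 139 (r(L) = 2 - 1*(-137) = 2 + 137 = 139)
K = 84698/7 (K = -2/7 + (74 + 36)**2 = -2/7 + 110**2 = -2/7 + 12100 = 84698/7 ≈ 12100.)
r((1*7)*x(6)) + K = 139 + 84698/7 = 85671/7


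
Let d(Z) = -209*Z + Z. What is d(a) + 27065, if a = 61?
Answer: 14377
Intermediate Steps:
d(Z) = -208*Z
d(a) + 27065 = -208*61 + 27065 = -12688 + 27065 = 14377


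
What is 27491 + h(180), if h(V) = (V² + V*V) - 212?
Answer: 92079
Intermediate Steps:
h(V) = -212 + 2*V² (h(V) = (V² + V²) - 212 = 2*V² - 212 = -212 + 2*V²)
27491 + h(180) = 27491 + (-212 + 2*180²) = 27491 + (-212 + 2*32400) = 27491 + (-212 + 64800) = 27491 + 64588 = 92079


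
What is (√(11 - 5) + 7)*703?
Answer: 4921 + 703*√6 ≈ 6643.0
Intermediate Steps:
(√(11 - 5) + 7)*703 = (√6 + 7)*703 = (7 + √6)*703 = 4921 + 703*√6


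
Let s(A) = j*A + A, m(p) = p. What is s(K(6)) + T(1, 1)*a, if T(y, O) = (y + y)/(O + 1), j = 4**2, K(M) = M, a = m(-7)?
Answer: 95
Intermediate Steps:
a = -7
j = 16
s(A) = 17*A (s(A) = 16*A + A = 17*A)
T(y, O) = 2*y/(1 + O) (T(y, O) = (2*y)/(1 + O) = 2*y/(1 + O))
s(K(6)) + T(1, 1)*a = 17*6 + (2*1/(1 + 1))*(-7) = 102 + (2*1/2)*(-7) = 102 + (2*1*(1/2))*(-7) = 102 + 1*(-7) = 102 - 7 = 95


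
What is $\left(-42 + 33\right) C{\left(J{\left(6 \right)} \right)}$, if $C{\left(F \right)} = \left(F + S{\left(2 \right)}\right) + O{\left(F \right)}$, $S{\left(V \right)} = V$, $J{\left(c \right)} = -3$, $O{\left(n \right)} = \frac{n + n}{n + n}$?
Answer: $0$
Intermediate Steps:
$O{\left(n \right)} = 1$ ($O{\left(n \right)} = \frac{2 n}{2 n} = 2 n \frac{1}{2 n} = 1$)
$C{\left(F \right)} = 3 + F$ ($C{\left(F \right)} = \left(F + 2\right) + 1 = \left(2 + F\right) + 1 = 3 + F$)
$\left(-42 + 33\right) C{\left(J{\left(6 \right)} \right)} = \left(-42 + 33\right) \left(3 - 3\right) = \left(-9\right) 0 = 0$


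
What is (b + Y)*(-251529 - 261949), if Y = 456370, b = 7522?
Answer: -238198336376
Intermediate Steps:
(b + Y)*(-251529 - 261949) = (7522 + 456370)*(-251529 - 261949) = 463892*(-513478) = -238198336376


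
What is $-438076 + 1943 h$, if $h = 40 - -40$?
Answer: $-282636$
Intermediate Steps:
$h = 80$ ($h = 40 + 40 = 80$)
$-438076 + 1943 h = -438076 + 1943 \cdot 80 = -438076 + 155440 = -282636$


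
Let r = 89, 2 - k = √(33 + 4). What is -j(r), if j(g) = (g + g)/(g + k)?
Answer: -8099/4122 - 89*√37/4122 ≈ -2.0962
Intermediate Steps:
k = 2 - √37 (k = 2 - √(33 + 4) = 2 - √37 ≈ -4.0828)
j(g) = 2*g/(2 + g - √37) (j(g) = (g + g)/(g + (2 - √37)) = (2*g)/(2 + g - √37) = 2*g/(2 + g - √37))
-j(r) = -2*89/(2 + 89 - √37) = -2*89/(91 - √37) = -178/(91 - √37)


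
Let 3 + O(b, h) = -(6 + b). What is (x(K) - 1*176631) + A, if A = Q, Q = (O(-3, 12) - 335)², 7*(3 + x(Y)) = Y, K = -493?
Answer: -422964/7 ≈ -60423.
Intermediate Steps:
x(Y) = -3 + Y/7
O(b, h) = -9 - b (O(b, h) = -3 - (6 + b) = -3 + (-6 - b) = -9 - b)
Q = 116281 (Q = ((-9 - 1*(-3)) - 335)² = ((-9 + 3) - 335)² = (-6 - 335)² = (-341)² = 116281)
A = 116281
(x(K) - 1*176631) + A = ((-3 + (⅐)*(-493)) - 1*176631) + 116281 = ((-3 - 493/7) - 176631) + 116281 = (-514/7 - 176631) + 116281 = -1236931/7 + 116281 = -422964/7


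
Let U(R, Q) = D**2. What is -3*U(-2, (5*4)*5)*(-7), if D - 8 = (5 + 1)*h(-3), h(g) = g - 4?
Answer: 24276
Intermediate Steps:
h(g) = -4 + g
D = -34 (D = 8 + (5 + 1)*(-4 - 3) = 8 + 6*(-7) = 8 - 42 = -34)
U(R, Q) = 1156 (U(R, Q) = (-34)**2 = 1156)
-3*U(-2, (5*4)*5)*(-7) = -3*1156*(-7) = -3468*(-7) = 24276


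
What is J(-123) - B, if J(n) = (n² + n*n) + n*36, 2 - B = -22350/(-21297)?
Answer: 183360422/7099 ≈ 25829.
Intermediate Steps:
B = 6748/7099 (B = 2 - (-22350)/(-21297) = 2 - (-22350)*(-1)/21297 = 2 - 1*7450/7099 = 2 - 7450/7099 = 6748/7099 ≈ 0.95056)
J(n) = 2*n² + 36*n (J(n) = (n² + n²) + 36*n = 2*n² + 36*n)
J(-123) - B = 2*(-123)*(18 - 123) - 1*6748/7099 = 2*(-123)*(-105) - 6748/7099 = 25830 - 6748/7099 = 183360422/7099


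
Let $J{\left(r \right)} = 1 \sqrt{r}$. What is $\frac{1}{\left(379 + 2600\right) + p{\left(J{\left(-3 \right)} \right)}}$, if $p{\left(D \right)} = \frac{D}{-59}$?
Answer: $\frac{3456633}{10297309708} + \frac{59 i \sqrt{3}}{30891929124} \approx 0.00033568 + 3.308 \cdot 10^{-9} i$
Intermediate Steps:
$J{\left(r \right)} = \sqrt{r}$
$p{\left(D \right)} = - \frac{D}{59}$ ($p{\left(D \right)} = D \left(- \frac{1}{59}\right) = - \frac{D}{59}$)
$\frac{1}{\left(379 + 2600\right) + p{\left(J{\left(-3 \right)} \right)}} = \frac{1}{\left(379 + 2600\right) - \frac{\sqrt{-3}}{59}} = \frac{1}{2979 - \frac{i \sqrt{3}}{59}}$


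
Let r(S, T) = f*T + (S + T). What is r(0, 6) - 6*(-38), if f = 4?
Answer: 258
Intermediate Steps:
r(S, T) = S + 5*T (r(S, T) = 4*T + (S + T) = S + 5*T)
r(0, 6) - 6*(-38) = (0 + 5*6) - 6*(-38) = (0 + 30) + 228 = 30 + 228 = 258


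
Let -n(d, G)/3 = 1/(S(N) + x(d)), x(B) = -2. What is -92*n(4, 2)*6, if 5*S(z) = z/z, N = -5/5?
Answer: -920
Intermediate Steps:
N = -1 (N = -5*⅕ = -1)
S(z) = ⅕ (S(z) = (z/z)/5 = (⅕)*1 = ⅕)
n(d, G) = 5/3 (n(d, G) = -3/(⅕ - 2) = -3/(-9/5) = -3*(-5/9) = 5/3)
-92*n(4, 2)*6 = -92*5/3*6 = -460/3*6 = -920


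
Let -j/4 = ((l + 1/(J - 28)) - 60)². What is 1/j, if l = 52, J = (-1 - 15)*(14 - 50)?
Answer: -75076/19210689 ≈ -0.0039080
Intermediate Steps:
J = 576 (J = -16*(-36) = 576)
j = -19210689/75076 (j = -4*((52 + 1/(576 - 28)) - 60)² = -4*((52 + 1/548) - 60)² = -4*(28497/548 - 60)² = -4*(-4383/548)² = -4*19210689/300304 = -19210689/75076 ≈ -255.88)
1/j = 1/(-19210689/75076) = -75076/19210689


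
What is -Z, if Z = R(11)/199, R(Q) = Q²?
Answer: -121/199 ≈ -0.60804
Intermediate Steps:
Z = 121/199 (Z = 11²/199 = 121*(1/199) = 121/199 ≈ 0.60804)
-Z = -1*121/199 = -121/199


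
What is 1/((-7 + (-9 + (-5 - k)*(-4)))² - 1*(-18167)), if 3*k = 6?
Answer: 1/18311 ≈ 5.4612e-5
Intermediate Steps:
k = 2 (k = (⅓)*6 = 2)
1/((-7 + (-9 + (-5 - k)*(-4)))² - 1*(-18167)) = 1/((-7 + (-9 + (-5 - 1*2)*(-4)))² - 1*(-18167)) = 1/((-7 + (-9 + (-5 - 2)*(-4)))² + 18167) = 1/((-7 + (-9 - 7*(-4)))² + 18167) = 1/((-7 + (-9 + 28))² + 18167) = 1/((-7 + 19)² + 18167) = 1/(12² + 18167) = 1/(144 + 18167) = 1/18311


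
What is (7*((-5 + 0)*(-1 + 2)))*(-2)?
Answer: 70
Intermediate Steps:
(7*((-5 + 0)*(-1 + 2)))*(-2) = (7*(-5*1))*(-2) = (7*(-5))*(-2) = -35*(-2) = 70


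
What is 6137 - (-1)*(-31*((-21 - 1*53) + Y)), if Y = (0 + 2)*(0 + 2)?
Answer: 8307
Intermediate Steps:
Y = 4 (Y = 2*2 = 4)
6137 - (-1)*(-31*((-21 - 1*53) + Y)) = 6137 - (-1)*(-31*((-21 - 1*53) + 4)) = 6137 - (-1)*(-31*((-21 - 53) + 4)) = 6137 - (-1)*(-31*(-74 + 4)) = 6137 - (-1)*(-31*(-70)) = 6137 - (-1)*2170 = 6137 - 1*(-2170) = 6137 + 2170 = 8307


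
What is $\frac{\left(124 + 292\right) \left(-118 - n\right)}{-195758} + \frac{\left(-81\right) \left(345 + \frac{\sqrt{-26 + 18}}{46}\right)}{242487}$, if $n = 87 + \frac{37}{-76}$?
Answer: $\frac{5333976981}{16701974681} - \frac{3 i \sqrt{2}}{206563} \approx 0.31936 - 2.0539 \cdot 10^{-5} i$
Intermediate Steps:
$n = \frac{6575}{76}$ ($n = 87 + 37 \left(- \frac{1}{76}\right) = 87 - \frac{37}{76} = \frac{6575}{76} \approx 86.513$)
$\frac{\left(124 + 292\right) \left(-118 - n\right)}{-195758} + \frac{\left(-81\right) \left(345 + \frac{\sqrt{-26 + 18}}{46}\right)}{242487} = \frac{\left(124 + 292\right) \left(-118 - \frac{6575}{76}\right)}{-195758} + \frac{\left(-81\right) \left(345 + \frac{\sqrt{-26 + 18}}{46}\right)}{242487} = 416 \left(-118 - \frac{6575}{76}\right) \left(- \frac{1}{195758}\right) + - 81 \left(345 + \sqrt{-8} \cdot \frac{1}{46}\right) \frac{1}{242487} = 416 \left(- \frac{15543}{76}\right) \left(- \frac{1}{195758}\right) + - 81 \left(345 + 2 i \sqrt{2} \cdot \frac{1}{46}\right) \frac{1}{242487} = \left(- \frac{1616472}{19}\right) \left(- \frac{1}{195758}\right) + - 81 \left(345 + \frac{i \sqrt{2}}{23}\right) \frac{1}{242487} = \frac{808236}{1859701} + \left(-27945 - \frac{81 i \sqrt{2}}{23}\right) \frac{1}{242487} = \frac{808236}{1859701} - \left(\frac{1035}{8981} + \frac{3 i \sqrt{2}}{206563}\right) = \frac{5333976981}{16701974681} - \frac{3 i \sqrt{2}}{206563}$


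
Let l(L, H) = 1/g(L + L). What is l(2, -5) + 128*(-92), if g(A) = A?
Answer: -47103/4 ≈ -11776.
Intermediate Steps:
l(L, H) = 1/(2*L) (l(L, H) = 1/(L + L) = 1/(2*L))
l(2, -5) + 128*(-92) = (½)/2 + 128*(-92) = (½)*(½) - 11776 = ¼ - 11776 = -47103/4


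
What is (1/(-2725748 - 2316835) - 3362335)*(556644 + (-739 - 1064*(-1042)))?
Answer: -4031847162575255494/720369 ≈ -5.5969e+12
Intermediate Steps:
(1/(-2725748 - 2316835) - 3362335)*(556644 + (-739 - 1064*(-1042))) = (1/(-5042583) - 3362335)*(556644 + (-739 + 1108688)) = (-1/5042583 - 3362335)*(556644 + 1107949) = -16954853311306/5042583*1664593 = -4031847162575255494/720369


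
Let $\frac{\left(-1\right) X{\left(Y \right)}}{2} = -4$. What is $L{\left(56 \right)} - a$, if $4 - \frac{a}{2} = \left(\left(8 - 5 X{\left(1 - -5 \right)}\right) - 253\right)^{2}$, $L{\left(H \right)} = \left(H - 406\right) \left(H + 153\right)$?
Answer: $89292$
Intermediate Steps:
$X{\left(Y \right)} = 8$ ($X{\left(Y \right)} = \left(-2\right) \left(-4\right) = 8$)
$L{\left(H \right)} = \left(-406 + H\right) \left(153 + H\right)$
$a = -162442$ ($a = 8 - 2 \left(\left(8 - 40\right) - 253\right)^{2} = 8 - 2 \left(-32 - 253\right)^{2} = 8 - 2 \left(-285\right)^{2} = 8 - 162450 = -162442$)
$L{\left(56 \right)} - a = \left(-62118 + 56^{2} - 14168\right) - -162442 = \left(-62118 + 3136 - 14168\right) + 162442 = -73150 + 162442 = 89292$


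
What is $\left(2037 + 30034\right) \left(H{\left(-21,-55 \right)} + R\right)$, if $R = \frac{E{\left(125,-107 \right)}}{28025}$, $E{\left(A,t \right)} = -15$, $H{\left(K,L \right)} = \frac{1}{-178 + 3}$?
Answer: $- \frac{39319046}{196175} \approx -200.43$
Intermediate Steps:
$H{\left(K,L \right)} = - \frac{1}{175}$ ($H{\left(K,L \right)} = \frac{1}{-175} = - \frac{1}{175}$)
$R = - \frac{3}{5605}$ ($R = - \frac{15}{28025} = \left(-15\right) \frac{1}{28025} = - \frac{3}{5605} \approx -0.00053524$)
$\left(2037 + 30034\right) \left(H{\left(-21,-55 \right)} + R\right) = \left(2037 + 30034\right) \left(- \frac{1}{175} - \frac{3}{5605}\right) = 32071 \left(- \frac{1226}{196175}\right) = - \frac{39319046}{196175}$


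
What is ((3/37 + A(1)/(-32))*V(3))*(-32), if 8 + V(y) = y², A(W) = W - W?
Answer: -96/37 ≈ -2.5946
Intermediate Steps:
A(W) = 0
V(y) = -8 + y²
((3/37 + A(1)/(-32))*V(3))*(-32) = ((3/37 + 0/(-32))*(-8 + 3²))*(-32) = ((3*(1/37) + 0*(-1/32))*(-8 + 9))*(-32) = ((3/37 + 0)*1)*(-32) = ((3/37)*1)*(-32) = (3/37)*(-32) = -96/37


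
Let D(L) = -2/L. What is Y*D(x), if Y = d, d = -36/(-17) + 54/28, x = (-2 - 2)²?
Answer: -963/1904 ≈ -0.50578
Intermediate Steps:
x = 16 (x = (-4)² = 16)
d = 963/238 (d = -36*(-1/17) + 54*(1/28) = 36/17 + 27/14 = 963/238 ≈ 4.0462)
Y = 963/238 ≈ 4.0462
Y*D(x) = 963*(-2/16)/238 = 963*(-2*1/16)/238 = (963/238)*(-⅛) = -963/1904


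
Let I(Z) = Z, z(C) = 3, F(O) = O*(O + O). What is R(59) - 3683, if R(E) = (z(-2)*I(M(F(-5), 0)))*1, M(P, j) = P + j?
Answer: -3533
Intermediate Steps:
F(O) = 2*O² (F(O) = O*(2*O) = 2*O²)
R(E) = 150 (R(E) = (3*(2*(-5)² + 0))*1 = (3*(2*25 + 0))*1 = (3*(50 + 0))*1 = (3*50)*1 = 150*1 = 150)
R(59) - 3683 = 150 - 3683 = -3533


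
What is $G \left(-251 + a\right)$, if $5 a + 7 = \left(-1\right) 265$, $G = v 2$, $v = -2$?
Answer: $\frac{6108}{5} \approx 1221.6$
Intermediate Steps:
$G = -4$ ($G = \left(-2\right) 2 = -4$)
$a = - \frac{272}{5}$ ($a = - \frac{7}{5} + \frac{\left(-1\right) 265}{5} = - \frac{7}{5} + \frac{1}{5} \left(-265\right) = - \frac{7}{5} - 53 = - \frac{272}{5} \approx -54.4$)
$G \left(-251 + a\right) = - 4 \left(-251 - \frac{272}{5}\right) = \left(-4\right) \left(- \frac{1527}{5}\right) = \frac{6108}{5}$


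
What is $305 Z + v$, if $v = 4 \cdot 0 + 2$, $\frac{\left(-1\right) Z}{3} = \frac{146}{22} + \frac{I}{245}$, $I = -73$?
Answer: $- \frac{3124928}{539} \approx -5797.6$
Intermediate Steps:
$Z = - \frac{51246}{2695}$ ($Z = - 3 \left(\frac{146}{22} - \frac{73}{245}\right) = - 3 \left(146 \cdot \frac{1}{22} - \frac{73}{245}\right) = - 3 \left(\frac{73}{11} - \frac{73}{245}\right) = \left(-3\right) \frac{17082}{2695} = - \frac{51246}{2695} \approx -19.015$)
$v = 2$ ($v = 0 + 2 = 2$)
$305 Z + v = 305 \left(- \frac{51246}{2695}\right) + 2 = - \frac{3126006}{539} + 2 = - \frac{3124928}{539}$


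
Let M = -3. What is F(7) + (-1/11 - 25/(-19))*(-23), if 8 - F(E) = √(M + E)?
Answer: -4634/209 ≈ -22.172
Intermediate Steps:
F(E) = 8 - √(-3 + E)
F(7) + (-1/11 - 25/(-19))*(-23) = (8 - √(-3 + 7)) + (-1/11 - 25/(-19))*(-23) = (8 - √4) + (-1*1/11 - 25*(-1/19))*(-23) = (8 - 1*2) + (-1/11 + 25/19)*(-23) = (8 - 2) + (256/209)*(-23) = 6 - 5888/209 = -4634/209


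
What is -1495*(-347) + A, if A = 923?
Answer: 519688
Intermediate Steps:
-1495*(-347) + A = -1495*(-347) + 923 = 518765 + 923 = 519688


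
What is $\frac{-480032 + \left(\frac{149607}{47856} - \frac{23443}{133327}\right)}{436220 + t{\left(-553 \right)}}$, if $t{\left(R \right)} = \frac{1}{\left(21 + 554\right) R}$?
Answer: $- \frac{108211268856943636825}{98335548100387245232} \approx -1.1004$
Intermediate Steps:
$t{\left(R \right)} = \frac{1}{575 R}$
$\frac{-480032 + \left(\frac{149607}{47856} - \frac{23443}{133327}\right)}{436220 + t{\left(-553 \right)}} = \frac{-480032 + \left(\frac{149607}{47856} - \frac{23443}{133327}\right)}{436220 + \frac{1}{575 \left(-553\right)}} = \frac{-480032 + \left(149607 \cdot \frac{1}{47856} - \frac{23443}{133327}\right)}{436220 + \frac{1}{575} \left(- \frac{1}{553}\right)} = \frac{-480032 + \left(\frac{49869}{15952} - \frac{23443}{133327}\right)}{436220 - \frac{1}{317975}} = \frac{-480032 + \frac{6274921427}{2126832304}}{\frac{138707054499}{317975}} = \left(- \frac{1020941289632301}{2126832304}\right) \frac{317975}{138707054499} = - \frac{108211268856943636825}{98335548100387245232}$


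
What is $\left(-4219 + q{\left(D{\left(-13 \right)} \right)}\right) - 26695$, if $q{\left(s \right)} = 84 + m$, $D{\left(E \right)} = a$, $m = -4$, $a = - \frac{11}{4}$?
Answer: $-30834$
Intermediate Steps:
$a = - \frac{11}{4}$ ($a = \left(-11\right) \frac{1}{4} = - \frac{11}{4} \approx -2.75$)
$D{\left(E \right)} = - \frac{11}{4}$
$q{\left(s \right)} = 80$ ($q{\left(s \right)} = 84 - 4 = 80$)
$\left(-4219 + q{\left(D{\left(-13 \right)} \right)}\right) - 26695 = \left(-4219 + 80\right) - 26695 = -4139 - 26695 = -30834$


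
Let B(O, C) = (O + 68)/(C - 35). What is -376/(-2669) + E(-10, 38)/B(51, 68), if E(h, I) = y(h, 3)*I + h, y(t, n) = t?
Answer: -2017958/18683 ≈ -108.01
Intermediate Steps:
E(h, I) = h + I*h (E(h, I) = h*I + h = I*h + h = h + I*h)
B(O, C) = (68 + O)/(-35 + C)
-376/(-2669) + E(-10, 38)/B(51, 68) = -376/(-2669) + (-10*(1 + 38))/(((68 + 51)/(-35 + 68))) = -376*(-1/2669) + (-10*39)/((119/33)) = 376/2669 - 390/((1/33)*119) = 376/2669 - 390/119/33 = 376/2669 - 390*33/119 = 376/2669 - 12870/119 = -2017958/18683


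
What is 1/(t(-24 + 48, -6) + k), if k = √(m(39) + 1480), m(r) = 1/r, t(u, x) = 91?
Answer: 3549/265238 - √2251119/265238 ≈ 0.0077237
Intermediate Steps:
k = √2251119/39 (k = √(1/39 + 1480) = √(57721/39) = √2251119/39 ≈ 38.471)
1/(t(-24 + 48, -6) + k) = 1/(91 + √2251119/39)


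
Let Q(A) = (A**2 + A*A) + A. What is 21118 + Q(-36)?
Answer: 23674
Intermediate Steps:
Q(A) = A + 2*A**2 (Q(A) = (A**2 + A**2) + A = 2*A**2 + A = A + 2*A**2)
21118 + Q(-36) = 21118 - 36*(1 + 2*(-36)) = 21118 - 36*(1 - 72) = 21118 - 36*(-71) = 21118 + 2556 = 23674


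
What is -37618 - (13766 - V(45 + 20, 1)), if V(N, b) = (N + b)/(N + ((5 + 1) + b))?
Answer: -616597/12 ≈ -51383.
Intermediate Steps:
V(N, b) = (N + b)/(6 + N + b) (V(N, b) = (N + b)/(N + (6 + b)) = (N + b)/(6 + N + b))
-37618 - (13766 - V(45 + 20, 1)) = -37618 - (13766 - ((45 + 20) + 1)/(6 + (45 + 20) + 1)) = -37618 - (13766 - (65 + 1)/(6 + 65 + 1)) = -37618 - (13766 - 66/72) = -37618 - (13766 - 1*11/12) = -37618 - (13766 - 11/12) = -37618 - 1*165181/12 = -37618 - 165181/12 = -616597/12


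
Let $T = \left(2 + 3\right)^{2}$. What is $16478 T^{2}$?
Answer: $10298750$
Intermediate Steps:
$T = 25$ ($T = 5^{2} = 25$)
$16478 T^{2} = 16478 \cdot 25^{2} = 16478 \cdot 625 = 10298750$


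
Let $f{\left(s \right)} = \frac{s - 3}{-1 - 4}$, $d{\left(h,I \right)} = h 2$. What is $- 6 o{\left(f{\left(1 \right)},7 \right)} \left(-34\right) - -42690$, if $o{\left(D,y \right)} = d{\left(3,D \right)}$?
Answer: $43914$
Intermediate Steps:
$d{\left(h,I \right)} = 2 h$
$f{\left(s \right)} = \frac{3}{5} - \frac{s}{5}$ ($f{\left(s \right)} = \frac{-3 + s}{-5} = \left(-3 + s\right) \left(- \frac{1}{5}\right) = \frac{3}{5} - \frac{s}{5}$)
$o{\left(D,y \right)} = 6$ ($o{\left(D,y \right)} = 2 \cdot 3 = 6$)
$- 6 o{\left(f{\left(1 \right)},7 \right)} \left(-34\right) - -42690 = \left(-6\right) 6 \left(-34\right) - -42690 = \left(-36\right) \left(-34\right) + 42690 = 1224 + 42690 = 43914$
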